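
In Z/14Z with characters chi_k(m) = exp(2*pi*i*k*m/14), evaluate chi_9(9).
chi_9(9) = zeta_14^81 = exp(-3*I*pi/7)

Proof sketch: chi_9(9) = zeta_14^(9*9) = zeta_14^81. Since zeta_14^14 = 1, this equals zeta_14^11 = exp(2*pi*i*11/14) = exp(-3*I*pi/7).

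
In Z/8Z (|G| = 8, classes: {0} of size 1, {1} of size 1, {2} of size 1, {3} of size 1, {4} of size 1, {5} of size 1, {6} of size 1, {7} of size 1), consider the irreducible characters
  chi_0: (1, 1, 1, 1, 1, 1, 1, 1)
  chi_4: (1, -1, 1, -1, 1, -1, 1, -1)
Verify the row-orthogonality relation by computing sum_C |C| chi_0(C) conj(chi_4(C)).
Sum = 0; so <chi_0, chi_4> = 0 (distinct irreducibles are orthogonal).

Working: Compute term by term over conjugacy classes (|C| * chi_0(C) * conj(chi_4(C))):
  1*(1)*conj(1) + 1*(1)*conj(-1) + 1*(1)*conj(1) + 1*(1)*conj(-1) + 1*(1)*conj(1) + 1*(1)*conj(-1) + 1*(1)*conj(1) + 1*(1)*conj(-1)
  = (1) + (-1) + (1) + (-1) + (1) + (-1) + (1) + (-1)
  = 0.
(Exp terms are combined using exp(i*s)*conj(exp(i*t)) = exp(i*(s-t)), and sums of them are collapsed using the identity that for every m > 1 the m distinct m-th roots of unity sum to 0, e.g. 1 + exp(2*I*pi/3) + exp(-2*I*pi/3) = 0.)
Dividing by |G| = 8 gives 0/8 = 0, matching the row-orthogonality relation <chi_0, chi_4> = [chi_0 = chi_4].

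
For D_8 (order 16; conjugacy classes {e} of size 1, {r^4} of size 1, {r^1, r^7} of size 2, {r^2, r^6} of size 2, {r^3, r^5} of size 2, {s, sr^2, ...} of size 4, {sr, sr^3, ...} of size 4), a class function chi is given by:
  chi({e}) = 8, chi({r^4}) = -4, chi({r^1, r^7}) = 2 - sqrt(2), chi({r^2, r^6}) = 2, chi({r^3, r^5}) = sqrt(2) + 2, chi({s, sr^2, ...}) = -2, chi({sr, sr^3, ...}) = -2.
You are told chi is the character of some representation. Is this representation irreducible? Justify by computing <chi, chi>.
Not irreducible (reducible): <chi, chi> = 9 > 1.

Details: <chi, chi> = (1/|G|) sum_C |C| * |chi(C)|^2 = (1/16)[1*|8|^2 + 1*|-4|^2 + 2*|2 - sqrt(2)|^2 + 2*|2|^2 + 2*|sqrt(2) + 2|^2 + 4*|-2|^2 + 4*|-2|^2]
  = (1/16)[(64) + (16) + (12 - 8*sqrt(2)) + (8) + (8*sqrt(2) + 12) + (16) + (16)] = 144/16 = 9.
A character is irreducible iff <chi, chi> = 1, so this representation is reducible.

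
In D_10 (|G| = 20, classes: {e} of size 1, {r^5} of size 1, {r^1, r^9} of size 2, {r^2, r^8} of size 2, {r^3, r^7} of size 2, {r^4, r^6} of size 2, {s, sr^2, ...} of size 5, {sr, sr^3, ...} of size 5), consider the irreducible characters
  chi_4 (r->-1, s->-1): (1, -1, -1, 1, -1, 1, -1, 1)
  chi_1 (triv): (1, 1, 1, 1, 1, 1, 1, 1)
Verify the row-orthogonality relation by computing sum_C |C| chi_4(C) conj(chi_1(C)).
Sum = 0; so <chi_4, chi_1> = 0 (distinct irreducibles are orthogonal).

Argument: Compute term by term over conjugacy classes (|C| * chi_4(C) * conj(chi_1(C))):
  1*(1)*conj(1) + 1*(-1)*conj(1) + 2*(-1)*conj(1) + 2*(1)*conj(1) + 2*(-1)*conj(1) + 2*(1)*conj(1) + 5*(-1)*conj(1) + 5*(1)*conj(1)
  = (1) + (-1) + (-2) + (2) + (-2) + (2) + (-5) + (5)
  = 0.
Dividing by |G| = 20 gives 0/20 = 0, matching the row-orthogonality relation <chi_4, chi_1> = [chi_4 = chi_1].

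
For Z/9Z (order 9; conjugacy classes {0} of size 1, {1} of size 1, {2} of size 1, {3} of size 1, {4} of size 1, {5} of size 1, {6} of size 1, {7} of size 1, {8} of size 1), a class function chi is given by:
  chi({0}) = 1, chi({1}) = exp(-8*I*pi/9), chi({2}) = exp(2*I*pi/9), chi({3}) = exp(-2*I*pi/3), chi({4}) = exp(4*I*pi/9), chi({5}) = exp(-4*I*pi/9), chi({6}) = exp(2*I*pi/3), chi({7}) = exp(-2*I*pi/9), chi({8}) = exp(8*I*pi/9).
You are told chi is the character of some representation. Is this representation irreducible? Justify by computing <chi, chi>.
Irreducible: <chi, chi> = 1.

Derivation: <chi, chi> = (1/|G|) sum_C |C| * |chi(C)|^2 = (1/9)[1*|1|^2 + 1*|exp(-8*I*pi/9)|^2 + 1*|exp(2*I*pi/9)|^2 + 1*|exp(-2*I*pi/3)|^2 + 1*|exp(4*I*pi/9)|^2 + 1*|exp(-4*I*pi/9)|^2 + 1*|exp(2*I*pi/3)|^2 + 1*|exp(-2*I*pi/9)|^2 + 1*|exp(8*I*pi/9)|^2]
  = (1/9)[(1) + (1) + (1) + (1) + (1) + (1) + (1) + (1) + (1)] = 9/9 = 1.
(Exp terms are combined using exp(i*s)*conj(exp(i*t)) = exp(i*(s-t)), and sums of them are collapsed using the identity that for every m > 1 the m distinct m-th roots of unity sum to 0, e.g. 1 + exp(2*I*pi/3) + exp(-2*I*pi/3) = 0.)
A character is irreducible iff <chi, chi> = 1, so this representation is irreducible.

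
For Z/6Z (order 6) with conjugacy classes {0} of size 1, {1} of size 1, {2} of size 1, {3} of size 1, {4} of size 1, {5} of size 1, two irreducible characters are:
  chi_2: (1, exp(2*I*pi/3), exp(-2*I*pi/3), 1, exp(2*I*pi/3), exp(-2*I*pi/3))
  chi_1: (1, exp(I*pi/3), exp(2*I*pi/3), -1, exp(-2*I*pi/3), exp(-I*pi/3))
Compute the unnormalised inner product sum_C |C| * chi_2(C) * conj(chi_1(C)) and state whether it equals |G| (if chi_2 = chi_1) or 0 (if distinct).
Sum = 0; so <chi_2, chi_1> = 0 (distinct irreducibles are orthogonal).

Solution. Compute term by term over conjugacy classes (|C| * chi_2(C) * conj(chi_1(C))):
  1*(1)*conj(1) + 1*(exp(2*I*pi/3))*conj(exp(I*pi/3)) + 1*(exp(-2*I*pi/3))*conj(exp(2*I*pi/3)) + 1*(1)*conj(-1) + 1*(exp(2*I*pi/3))*conj(exp(-2*I*pi/3)) + 1*(exp(-2*I*pi/3))*conj(exp(-I*pi/3))
  = (1) + (exp(I*pi/3)) + (exp(2*I*pi/3)) + (-1) + (exp(-2*I*pi/3)) + (exp(-I*pi/3))
  = 0.
(Exp terms are combined using exp(i*s)*conj(exp(i*t)) = exp(i*(s-t)), and sums of them are collapsed using the identity that for every m > 1 the m distinct m-th roots of unity sum to 0, e.g. 1 + exp(2*I*pi/3) + exp(-2*I*pi/3) = 0.)
Dividing by |G| = 6 gives 0/6 = 0, matching the row-orthogonality relation <chi_2, chi_1> = [chi_2 = chi_1].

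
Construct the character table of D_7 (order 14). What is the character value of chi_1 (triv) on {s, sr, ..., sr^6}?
Conjugacy classes: {e} of size 1, {r^1, r^6} of size 2, {r^2, r^5} of size 2, {r^3, r^4} of size 2, {s, sr, ..., sr^6} of size 7.
Character table:
  irrep \ class              {e} (size 1)  {r^1, r^6} (size 2)  {r^2, r^5} (size 2)  {r^3, r^4} (size 2)  {s, sr, ..., sr^6} (size 7)
  chi_1 (triv)               1             1                    1                    1                    1                          
  chi_2 (sign: r->1, s->-1)  1             1                    1                    1                    -1                         
  chi_3 (2d, j=1)            2             2*cos(2*pi/7)        -2*cos(3*pi/7)       -2*cos(pi/7)         0                          
  chi_4 (2d, j=2)            2             -2*cos(3*pi/7)       -2*cos(pi/7)         2*cos(2*pi/7)        0                          
  chi_5 (2d, j=3)            2             -2*cos(pi/7)         2*cos(2*pi/7)        -2*cos(3*pi/7)       0                          

Spot check: chi_1 (triv) on {s, sr, ..., sr^6} = 1.

Argument: D_7 has order 2*7 = 14 with 5 conjugacy classes, hence 5 irreducibles. Sum of squared dims 1 + 1 + 4 + 4 + 4 = 14 = |G|. Linear characters come from the abelianisation; the 2-dimensional irreps have character r^k -> 2*cos(2*pi*j*k/7), reflections -> 0.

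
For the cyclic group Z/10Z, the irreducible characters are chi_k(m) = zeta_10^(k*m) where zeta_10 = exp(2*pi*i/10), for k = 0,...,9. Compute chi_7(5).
chi_7(5) = zeta_10^35 = -1

Explanation: chi_7(5) = zeta_10^(7*5) = zeta_10^35. Since zeta_10^10 = 1, this equals zeta_10^5 = exp(2*pi*i*5/10) = -1.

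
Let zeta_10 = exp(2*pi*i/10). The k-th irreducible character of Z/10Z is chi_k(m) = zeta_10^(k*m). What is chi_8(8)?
chi_8(8) = zeta_10^64 = exp(4*I*pi/5)

Proof sketch: chi_8(8) = zeta_10^(8*8) = zeta_10^64. Since zeta_10^10 = 1, this equals zeta_10^4 = exp(2*pi*i*4/10) = exp(4*I*pi/5).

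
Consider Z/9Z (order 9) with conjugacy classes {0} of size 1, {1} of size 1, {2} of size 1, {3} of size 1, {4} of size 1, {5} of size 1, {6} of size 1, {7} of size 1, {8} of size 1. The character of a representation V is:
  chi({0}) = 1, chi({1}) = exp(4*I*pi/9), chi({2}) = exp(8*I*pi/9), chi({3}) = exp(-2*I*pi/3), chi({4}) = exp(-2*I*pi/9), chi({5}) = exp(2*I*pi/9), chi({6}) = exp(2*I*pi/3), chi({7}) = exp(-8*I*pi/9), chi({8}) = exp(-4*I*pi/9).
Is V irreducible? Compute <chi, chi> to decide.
Irreducible: <chi, chi> = 1.

Proof sketch: <chi, chi> = (1/|G|) sum_C |C| * |chi(C)|^2 = (1/9)[1*|1|^2 + 1*|exp(4*I*pi/9)|^2 + 1*|exp(8*I*pi/9)|^2 + 1*|exp(-2*I*pi/3)|^2 + 1*|exp(-2*I*pi/9)|^2 + 1*|exp(2*I*pi/9)|^2 + 1*|exp(2*I*pi/3)|^2 + 1*|exp(-8*I*pi/9)|^2 + 1*|exp(-4*I*pi/9)|^2]
  = (1/9)[(1) + (1) + (1) + (1) + (1) + (1) + (1) + (1) + (1)] = 9/9 = 1.
(Exp terms are combined using exp(i*s)*conj(exp(i*t)) = exp(i*(s-t)), and sums of them are collapsed using the identity that for every m > 1 the m distinct m-th roots of unity sum to 0, e.g. 1 + exp(2*I*pi/3) + exp(-2*I*pi/3) = 0.)
A character is irreducible iff <chi, chi> = 1, so this representation is irreducible.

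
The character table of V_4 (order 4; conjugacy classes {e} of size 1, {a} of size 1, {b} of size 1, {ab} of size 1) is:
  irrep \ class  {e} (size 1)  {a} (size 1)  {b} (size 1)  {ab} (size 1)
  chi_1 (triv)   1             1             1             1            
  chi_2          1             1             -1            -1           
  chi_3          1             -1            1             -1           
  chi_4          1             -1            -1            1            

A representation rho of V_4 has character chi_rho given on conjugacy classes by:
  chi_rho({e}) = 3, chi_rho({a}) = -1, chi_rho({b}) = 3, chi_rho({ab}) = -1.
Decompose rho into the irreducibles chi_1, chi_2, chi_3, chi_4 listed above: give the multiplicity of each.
Multiplicities: chi_1: 1, chi_2: 0, chi_3: 2, chi_4: 0.

Reasoning: Use <chi_rho, chi> = (1/|G|) sum_C |C| * chi_rho(C) * conj(chi(C)) with |G| = 4 for each irreducible chi in the table:
  <chi_rho, chi_1> = (1/4)[1*(3)*conj(1) + 1*(-1)*conj(1) + 1*(3)*conj(1) + 1*(-1)*conj(1)]
      = (1/4)[(3) + (-1) + (3) + (-1)] = 4/4 = 1
  <chi_rho, chi_2> = (1/4)[1*(3)*conj(1) + 1*(-1)*conj(1) + 1*(3)*conj(-1) + 1*(-1)*conj(-1)]
      = (1/4)[(3) + (-1) + (-3) + (1)] = 0/4 = 0
  <chi_rho, chi_3> = (1/4)[1*(3)*conj(1) + 1*(-1)*conj(-1) + 1*(3)*conj(1) + 1*(-1)*conj(-1)]
      = (1/4)[(3) + (1) + (3) + (1)] = 8/4 = 2
  <chi_rho, chi_4> = (1/4)[1*(3)*conj(1) + 1*(-1)*conj(-1) + 1*(3)*conj(-1) + 1*(-1)*conj(1)]
      = (1/4)[(3) + (1) + (-3) + (-1)] = 0/4 = 0
Dimension check: dim(rho) = sum (mult * dim) = 1*1 + 0*1 + 2*1 + 0*1 = 3 = chi_rho(e) = 3.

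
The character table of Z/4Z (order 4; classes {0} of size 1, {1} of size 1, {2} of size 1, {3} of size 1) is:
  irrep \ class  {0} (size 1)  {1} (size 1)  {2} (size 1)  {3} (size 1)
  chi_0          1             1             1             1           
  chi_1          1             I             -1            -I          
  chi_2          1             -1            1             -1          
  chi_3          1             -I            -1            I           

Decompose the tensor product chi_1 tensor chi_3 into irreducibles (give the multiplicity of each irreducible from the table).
chi_1 tensor chi_3 = chi_0 (all other irreducibles have multiplicity 0).

Proof sketch: The character of a tensor product is the pointwise product (chi_1 * chi_3)(C) = chi_1(C) * chi_3(C):
  {0}: (1)*(1), {1}: (I)*(-I), {2}: (-1)*(-1), {3}: (-I)*(I)
so (chi_1 * chi_3) takes values
  {0} -> 1, {1} -> 1, {2} -> 1, {3} -> 1.
Now take the inner product of this character with each irreducible chi from the table, <chi_1*chi_3, chi> = (1/4) sum_C |C| (chi_1*chi_3)(C) conj(chi(C)):
  <chi_1*chi_3, chi_0> = (1/4)[1*(1)*conj(1) + 1*(1)*conj(1) + 1*(1)*conj(1) + 1*(1)*conj(1)]
      = (1/4)[(1) + (1) + (1) + (1)] = 4/4 = 1
  <chi_1*chi_3, chi_1> = (1/4)[1*(1)*conj(1) + 1*(1)*conj(I) + 1*(1)*conj(-1) + 1*(1)*conj(-I)]
      = (1/4)[(1) + (-I) + (-1) + (I)] = 0/4 = 0
  <chi_1*chi_3, chi_2> = (1/4)[1*(1)*conj(1) + 1*(1)*conj(-1) + 1*(1)*conj(1) + 1*(1)*conj(-1)]
      = (1/4)[(1) + (-1) + (1) + (-1)] = 0/4 = 0
  <chi_1*chi_3, chi_3> = (1/4)[1*(1)*conj(1) + 1*(1)*conj(-I) + 1*(1)*conj(-1) + 1*(1)*conj(I)]
      = (1/4)[(1) + (I) + (-1) + (-I)] = 0/4 = 0
(Exp terms are combined using exp(i*s)*conj(exp(i*t)) = exp(i*(s-t)), and sums of them are collapsed using the identity that for every m > 1 the m distinct m-th roots of unity sum to 0, e.g. 1 + exp(2*I*pi/3) + exp(-2*I*pi/3) = 0.)
Hence the multiplicities are chi_0: 1. Dimension check: dim(chi_1)*dim(chi_3) = 1*1 = 1 and sum (mult * dim) = 1*1 = 1.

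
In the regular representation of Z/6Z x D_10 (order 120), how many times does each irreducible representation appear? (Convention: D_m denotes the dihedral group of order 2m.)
Each irreducible V_i of dimension d_i appears with multiplicity d_i, i.e. rho_reg = (direct sum over all irreducibles V_i) d_i V_i. The irreducible dimensions for Z/6Z x D_10 are 1, 1, 1, 1, 1, 1, 1, 1, 1, 1, 1, 1, 1, 1, 1, 1, 1, 1, 1, 1, 1, 1, 1, 1, 2, 2, 2, 2, 2, 2, 2, 2, 2, 2, 2, 2, 2, 2, 2, 2, 2, 2, 2, 2, 2, 2, 2, 2: 24 irreducibles of dimension 1, each with multiplicity 1; 24 irreducibles of dimension 2, each with multiplicity 2. Total dimension 24*1*1 + 24*2*2 = 120 = |G|.

General theorem: in the regular representation of a finite group G, each irreducible appears with multiplicity equal to its dimension. Check: dim(rho_reg) = sum d_i^2 = 1 + 1 + 1 + 1 + 1 + 1 + 1 + 1 + 1 + 1 + 1 + 1 + 1 + 1 + 1 + 1 + 1 + 1 + 1 + 1 + 1 + 1 + 1 + 1 + 4 + 4 + 4 + 4 + 4 + 4 + 4 + 4 + 4 + 4 + 4 + 4 + 4 + 4 + 4 + 4 + 4 + 4 + 4 + 4 + 4 + 4 + 4 + 4 = 120 = |G|.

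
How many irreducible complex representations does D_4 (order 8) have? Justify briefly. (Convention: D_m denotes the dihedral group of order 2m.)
5

Justification: The number of irreducible complex representations of a finite group equals its number of conjugacy classes. D_4 has 5 conjugacy classes (n/2 + 3 for n even), so D_4 (order 8) has exactly 5 irreducible complex representations.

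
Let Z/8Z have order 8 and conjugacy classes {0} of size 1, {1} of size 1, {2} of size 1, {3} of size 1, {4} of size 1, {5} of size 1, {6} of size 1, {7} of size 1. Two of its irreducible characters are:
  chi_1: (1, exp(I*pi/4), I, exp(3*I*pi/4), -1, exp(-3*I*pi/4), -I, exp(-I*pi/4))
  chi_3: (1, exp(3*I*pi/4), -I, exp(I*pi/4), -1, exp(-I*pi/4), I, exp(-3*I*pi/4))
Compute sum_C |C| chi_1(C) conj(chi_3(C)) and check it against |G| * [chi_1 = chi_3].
Sum = 0; so <chi_1, chi_3> = 0 (distinct irreducibles are orthogonal).

Argument: Compute term by term over conjugacy classes (|C| * chi_1(C) * conj(chi_3(C))):
  1*(1)*conj(1) + 1*(exp(I*pi/4))*conj(exp(3*I*pi/4)) + 1*(I)*conj(-I) + 1*(exp(3*I*pi/4))*conj(exp(I*pi/4)) + 1*(-1)*conj(-1) + 1*(exp(-3*I*pi/4))*conj(exp(-I*pi/4)) + 1*(-I)*conj(I) + 1*(exp(-I*pi/4))*conj(exp(-3*I*pi/4))
  = (1) + (-I) + (-1) + (I) + (1) + (-I) + (-1) + (I)
  = 0.
(Exp terms are combined using exp(i*s)*conj(exp(i*t)) = exp(i*(s-t)), and sums of them are collapsed using the identity that for every m > 1 the m distinct m-th roots of unity sum to 0, e.g. 1 + exp(2*I*pi/3) + exp(-2*I*pi/3) = 0.)
Dividing by |G| = 8 gives 0/8 = 0, matching the row-orthogonality relation <chi_1, chi_3> = [chi_1 = chi_3].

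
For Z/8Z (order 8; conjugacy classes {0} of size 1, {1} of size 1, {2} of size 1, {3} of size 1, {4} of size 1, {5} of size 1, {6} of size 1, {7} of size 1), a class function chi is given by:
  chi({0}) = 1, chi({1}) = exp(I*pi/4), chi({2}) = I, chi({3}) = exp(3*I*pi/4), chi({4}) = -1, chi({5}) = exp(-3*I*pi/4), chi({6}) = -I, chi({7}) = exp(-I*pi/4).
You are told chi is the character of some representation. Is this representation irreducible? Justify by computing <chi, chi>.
Irreducible: <chi, chi> = 1.

Argument: <chi, chi> = (1/|G|) sum_C |C| * |chi(C)|^2 = (1/8)[1*|1|^2 + 1*|exp(I*pi/4)|^2 + 1*|I|^2 + 1*|exp(3*I*pi/4)|^2 + 1*|-1|^2 + 1*|exp(-3*I*pi/4)|^2 + 1*|-I|^2 + 1*|exp(-I*pi/4)|^2]
  = (1/8)[(1) + (1) + (1) + (1) + (1) + (1) + (1) + (1)] = 8/8 = 1.
(Exp terms are combined using exp(i*s)*conj(exp(i*t)) = exp(i*(s-t)), and sums of them are collapsed using the identity that for every m > 1 the m distinct m-th roots of unity sum to 0, e.g. 1 + exp(2*I*pi/3) + exp(-2*I*pi/3) = 0.)
A character is irreducible iff <chi, chi> = 1, so this representation is irreducible.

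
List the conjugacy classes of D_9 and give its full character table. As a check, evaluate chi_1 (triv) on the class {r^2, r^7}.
Conjugacy classes: {e} of size 1, {r^1, r^8} of size 2, {r^2, r^7} of size 2, {r^3, r^6} of size 2, {r^4, r^5} of size 2, {s, sr, ..., sr^8} of size 9.
Character table:
  irrep \ class              {e} (size 1)  {r^1, r^8} (size 2)  {r^2, r^7} (size 2)  {r^3, r^6} (size 2)  {r^4, r^5} (size 2)  {s, sr, ..., sr^8} (size 9)
  chi_1 (triv)               1             1                    1                    1                    1                    1                          
  chi_2 (sign: r->1, s->-1)  1             1                    1                    1                    1                    -1                         
  chi_3 (2d, j=1)            2             2*cos(2*pi/9)        2*cos(4*pi/9)        -1                   -2*cos(pi/9)         0                          
  chi_4 (2d, j=2)            2             2*cos(4*pi/9)        -2*cos(pi/9)         -1                   2*cos(2*pi/9)        0                          
  chi_5 (2d, j=3)            2             -1                   -1                   2                    -1                   0                          
  chi_6 (2d, j=4)            2             -2*cos(pi/9)         2*cos(2*pi/9)        -1                   2*cos(4*pi/9)        0                          

Spot check: chi_1 (triv) on {r^2, r^7} = 1.

Argument: D_9 has order 2*9 = 18 with 6 conjugacy classes, hence 6 irreducibles. Sum of squared dims 1 + 1 + 4 + 4 + 4 + 4 = 18 = |G|. Linear characters come from the abelianisation; the 2-dimensional irreps have character r^k -> 2*cos(2*pi*j*k/9), reflections -> 0.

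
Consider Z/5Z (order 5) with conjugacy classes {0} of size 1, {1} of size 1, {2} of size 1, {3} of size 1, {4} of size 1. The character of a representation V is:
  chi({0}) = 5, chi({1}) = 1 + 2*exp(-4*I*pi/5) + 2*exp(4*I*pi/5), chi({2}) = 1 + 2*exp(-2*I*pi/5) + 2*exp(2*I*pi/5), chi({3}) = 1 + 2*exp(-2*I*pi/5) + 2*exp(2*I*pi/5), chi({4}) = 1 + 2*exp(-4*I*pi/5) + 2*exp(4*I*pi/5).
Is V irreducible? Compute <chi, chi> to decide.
Not irreducible (reducible): <chi, chi> = 9 > 1.

Details: <chi, chi> = (1/|G|) sum_C |C| * |chi(C)|^2 = (1/5)[1*|5|^2 + 1*|1 + 2*exp(-4*I*pi/5) + 2*exp(4*I*pi/5)|^2 + 1*|1 + 2*exp(-2*I*pi/5) + 2*exp(2*I*pi/5)|^2 + 1*|1 + 2*exp(-2*I*pi/5) + 2*exp(2*I*pi/5)|^2 + 1*|1 + 2*exp(-4*I*pi/5) + 2*exp(4*I*pi/5)|^2]
  = (1/5)[(25) + (5) + (5) + (5) + (5)] = 45/5 = 9.
(Exp terms are combined using exp(i*s)*conj(exp(i*t)) = exp(i*(s-t)), and sums of them are collapsed using the identity that for every m > 1 the m distinct m-th roots of unity sum to 0, e.g. 1 + exp(2*I*pi/3) + exp(-2*I*pi/3) = 0.)
A character is irreducible iff <chi, chi> = 1, so this representation is reducible.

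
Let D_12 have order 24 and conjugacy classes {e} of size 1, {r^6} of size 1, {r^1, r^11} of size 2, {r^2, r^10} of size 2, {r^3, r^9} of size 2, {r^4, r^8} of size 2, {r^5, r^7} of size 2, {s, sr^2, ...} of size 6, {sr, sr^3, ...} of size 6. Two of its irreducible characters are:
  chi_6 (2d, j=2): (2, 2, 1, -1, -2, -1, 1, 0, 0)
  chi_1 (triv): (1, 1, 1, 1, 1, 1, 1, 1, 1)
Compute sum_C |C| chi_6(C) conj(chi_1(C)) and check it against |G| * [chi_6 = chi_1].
Sum = 0; so <chi_6, chi_1> = 0 (distinct irreducibles are orthogonal).

Solution. Compute term by term over conjugacy classes (|C| * chi_6(C) * conj(chi_1(C))):
  1*(2)*conj(1) + 1*(2)*conj(1) + 2*(1)*conj(1) + 2*(-1)*conj(1) + 2*(-2)*conj(1) + 2*(-1)*conj(1) + 2*(1)*conj(1) + 6*(0)*conj(1) + 6*(0)*conj(1)
  = (2) + (2) + (2) + (-2) + (-4) + (-2) + (2) + (0) + (0)
  = 0.
Dividing by |G| = 24 gives 0/24 = 0, matching the row-orthogonality relation <chi_6, chi_1> = [chi_6 = chi_1].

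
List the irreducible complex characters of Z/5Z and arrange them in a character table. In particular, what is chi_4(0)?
Character table of Z/5Z (irreps indexed chi_0,...,chi_4 with chi_k(m) = zeta_5^(k*m), zeta_5 = exp(2*pi*i/5)):
  irrep \ class  {0} (size 1)  {1} (size 1)    {2} (size 1)    {3} (size 1)    {4} (size 1)  
  chi_0          1             1               1               1               1             
  chi_1          1             exp(2*I*pi/5)   exp(4*I*pi/5)   exp(-4*I*pi/5)  exp(-2*I*pi/5)
  chi_2          1             exp(4*I*pi/5)   exp(-2*I*pi/5)  exp(2*I*pi/5)   exp(-4*I*pi/5)
  chi_3          1             exp(-4*I*pi/5)  exp(2*I*pi/5)   exp(-2*I*pi/5)  exp(4*I*pi/5) 
  chi_4          1             exp(-2*I*pi/5)  exp(-4*I*pi/5)  exp(4*I*pi/5)   exp(2*I*pi/5) 

Spot check: chi_4(0) = zeta_5^(4*0) = zeta_5^0 = 1.

Z/5Z is abelian, so all 5 irreducible complex representations are 1-dimensional. They are given by chi_k(m) = zeta_5^(k*m) for k = 0,...,4. Row orthogonality: sum_m chi_k(m) conj(chi_l(m)) = 5 * [k = l].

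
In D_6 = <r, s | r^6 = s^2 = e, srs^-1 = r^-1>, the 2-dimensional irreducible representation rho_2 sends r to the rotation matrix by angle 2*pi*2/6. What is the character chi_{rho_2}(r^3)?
chi_{rho_2}(r^3) = 2*cos(2*pi*2*3/6) = 2

Argument: rho_2(r^3) is rotation by angle 2*pi*2*3/6, whose trace is 2*cos(2*pi*2*3/6) = 2.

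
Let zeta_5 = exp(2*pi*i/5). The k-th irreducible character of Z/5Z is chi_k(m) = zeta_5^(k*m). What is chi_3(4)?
chi_3(4) = zeta_5^12 = exp(4*I*pi/5)

Working: chi_3(4) = zeta_5^(3*4) = zeta_5^12. Since zeta_5^5 = 1, this equals zeta_5^2 = exp(2*pi*i*2/5) = exp(4*I*pi/5).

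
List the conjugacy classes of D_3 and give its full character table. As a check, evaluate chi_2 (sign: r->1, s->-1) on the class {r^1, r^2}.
Conjugacy classes: {e} of size 1, {r^1, r^2} of size 2, {s, sr, ..., sr^2} of size 3.
Character table:
  irrep \ class              {e} (size 1)  {r^1, r^2} (size 2)  {s, sr, ..., sr^2} (size 3)
  chi_1 (triv)               1             1                    1                          
  chi_2 (sign: r->1, s->-1)  1             1                    -1                         
  chi_3 (2d, j=1)            2             -1                   0                          

Spot check: chi_2 (sign: r->1, s->-1) on {r^1, r^2} = 1.

Justification: D_3 has order 2*3 = 6 with 3 conjugacy classes, hence 3 irreducibles. Sum of squared dims 1 + 1 + 4 = 6 = |G|. Linear characters come from the abelianisation; the 2-dimensional irreps have character r^k -> 2*cos(2*pi*j*k/3), reflections -> 0.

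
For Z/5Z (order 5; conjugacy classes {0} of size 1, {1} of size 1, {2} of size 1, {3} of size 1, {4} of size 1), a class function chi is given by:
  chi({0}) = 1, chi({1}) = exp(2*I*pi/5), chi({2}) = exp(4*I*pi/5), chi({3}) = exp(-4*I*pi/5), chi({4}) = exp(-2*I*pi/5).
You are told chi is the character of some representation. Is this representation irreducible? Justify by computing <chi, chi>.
Irreducible: <chi, chi> = 1.

Reasoning: <chi, chi> = (1/|G|) sum_C |C| * |chi(C)|^2 = (1/5)[1*|1|^2 + 1*|exp(2*I*pi/5)|^2 + 1*|exp(4*I*pi/5)|^2 + 1*|exp(-4*I*pi/5)|^2 + 1*|exp(-2*I*pi/5)|^2]
  = (1/5)[(1) + (1) + (1) + (1) + (1)] = 5/5 = 1.
(Exp terms are combined using exp(i*s)*conj(exp(i*t)) = exp(i*(s-t)), and sums of them are collapsed using the identity that for every m > 1 the m distinct m-th roots of unity sum to 0, e.g. 1 + exp(2*I*pi/3) + exp(-2*I*pi/3) = 0.)
A character is irreducible iff <chi, chi> = 1, so this representation is irreducible.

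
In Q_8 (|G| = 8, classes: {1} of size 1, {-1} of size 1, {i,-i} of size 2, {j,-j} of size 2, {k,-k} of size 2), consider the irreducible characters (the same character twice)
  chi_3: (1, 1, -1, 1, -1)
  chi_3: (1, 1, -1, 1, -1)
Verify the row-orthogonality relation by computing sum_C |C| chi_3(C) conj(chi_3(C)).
Sum = 8 = |G| = 8; so <chi_3, chi_3> = 1 (norm-1 confirms irreducibility).

Derivation: Compute term by term over conjugacy classes (|C| * chi_3(C) * conj(chi_3(C))):
  1*(1)*conj(1) + 1*(1)*conj(1) + 2*(-1)*conj(-1) + 2*(1)*conj(1) + 2*(-1)*conj(-1)
  = (1) + (1) + (2) + (2) + (2)
  = 8.
Dividing by |G| = 8 gives 8/8 = 1, matching the row-orthogonality relation <chi_3, chi_3> = [chi_3 = chi_3].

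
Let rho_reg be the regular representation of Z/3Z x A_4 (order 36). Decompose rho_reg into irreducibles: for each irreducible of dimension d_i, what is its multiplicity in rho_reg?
Each irreducible V_i of dimension d_i appears with multiplicity d_i, i.e. rho_reg = (direct sum over all irreducibles V_i) d_i V_i. The irreducible dimensions for Z/3Z x A_4 are 1, 1, 1, 1, 1, 1, 1, 1, 1, 3, 3, 3: 9 irreducibles of dimension 1, each with multiplicity 1; 3 irreducibles of dimension 3, each with multiplicity 3. Total dimension 9*1*1 + 3*3*3 = 36 = |G|.

Working: General theorem: in the regular representation of a finite group G, each irreducible appears with multiplicity equal to its dimension. Check: dim(rho_reg) = sum d_i^2 = 1 + 1 + 1 + 1 + 1 + 1 + 1 + 1 + 1 + 9 + 9 + 9 = 36 = |G|.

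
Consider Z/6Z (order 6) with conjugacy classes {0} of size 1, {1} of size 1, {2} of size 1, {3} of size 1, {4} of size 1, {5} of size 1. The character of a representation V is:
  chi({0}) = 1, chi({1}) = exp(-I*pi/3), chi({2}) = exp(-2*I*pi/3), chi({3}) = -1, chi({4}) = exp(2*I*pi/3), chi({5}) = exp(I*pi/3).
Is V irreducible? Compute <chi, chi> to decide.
Irreducible: <chi, chi> = 1.

Justification: <chi, chi> = (1/|G|) sum_C |C| * |chi(C)|^2 = (1/6)[1*|1|^2 + 1*|exp(-I*pi/3)|^2 + 1*|exp(-2*I*pi/3)|^2 + 1*|-1|^2 + 1*|exp(2*I*pi/3)|^2 + 1*|exp(I*pi/3)|^2]
  = (1/6)[(1) + (1) + (1) + (1) + (1) + (1)] = 6/6 = 1.
(Exp terms are combined using exp(i*s)*conj(exp(i*t)) = exp(i*(s-t)), and sums of them are collapsed using the identity that for every m > 1 the m distinct m-th roots of unity sum to 0, e.g. 1 + exp(2*I*pi/3) + exp(-2*I*pi/3) = 0.)
A character is irreducible iff <chi, chi> = 1, so this representation is irreducible.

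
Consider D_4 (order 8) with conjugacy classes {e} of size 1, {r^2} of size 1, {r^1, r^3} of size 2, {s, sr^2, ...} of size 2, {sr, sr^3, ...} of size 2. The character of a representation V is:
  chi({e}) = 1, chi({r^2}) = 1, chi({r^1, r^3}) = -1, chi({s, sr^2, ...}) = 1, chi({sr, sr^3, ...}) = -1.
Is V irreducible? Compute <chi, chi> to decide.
Irreducible: <chi, chi> = 1.

<chi, chi> = (1/|G|) sum_C |C| * |chi(C)|^2 = (1/8)[1*|1|^2 + 1*|1|^2 + 2*|-1|^2 + 2*|1|^2 + 2*|-1|^2]
  = (1/8)[(1) + (1) + (2) + (2) + (2)] = 8/8 = 1.
A character is irreducible iff <chi, chi> = 1, so this representation is irreducible.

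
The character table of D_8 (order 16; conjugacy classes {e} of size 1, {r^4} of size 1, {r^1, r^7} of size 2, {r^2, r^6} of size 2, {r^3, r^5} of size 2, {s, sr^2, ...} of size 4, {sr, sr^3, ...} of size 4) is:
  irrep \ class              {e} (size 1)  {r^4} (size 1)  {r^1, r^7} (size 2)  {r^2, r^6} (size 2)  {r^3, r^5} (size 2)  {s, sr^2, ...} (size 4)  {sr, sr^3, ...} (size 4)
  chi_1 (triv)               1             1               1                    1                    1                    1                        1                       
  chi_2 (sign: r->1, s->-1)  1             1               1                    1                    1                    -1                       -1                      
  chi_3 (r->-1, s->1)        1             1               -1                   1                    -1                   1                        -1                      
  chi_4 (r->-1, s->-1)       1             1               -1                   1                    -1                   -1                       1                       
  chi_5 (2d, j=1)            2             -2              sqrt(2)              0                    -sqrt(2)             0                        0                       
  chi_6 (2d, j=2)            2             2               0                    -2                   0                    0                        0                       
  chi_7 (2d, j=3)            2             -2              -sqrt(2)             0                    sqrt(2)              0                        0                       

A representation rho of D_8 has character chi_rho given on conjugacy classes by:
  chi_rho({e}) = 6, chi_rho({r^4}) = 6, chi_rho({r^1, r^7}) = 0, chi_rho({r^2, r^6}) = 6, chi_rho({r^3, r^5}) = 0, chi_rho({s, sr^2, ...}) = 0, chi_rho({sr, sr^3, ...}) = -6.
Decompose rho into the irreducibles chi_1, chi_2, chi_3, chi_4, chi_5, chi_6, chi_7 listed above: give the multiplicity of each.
Multiplicities: chi_1: 0, chi_2: 3, chi_3: 3, chi_4: 0, chi_5: 0, chi_6: 0, chi_7: 0.

Use <chi_rho, chi> = (1/|G|) sum_C |C| * chi_rho(C) * conj(chi(C)) with |G| = 16 for each irreducible chi in the table:
  <chi_rho, chi_1> = (1/16)[1*(6)*conj(1) + 1*(6)*conj(1) + 2*(0)*conj(1) + 2*(6)*conj(1) + 2*(0)*conj(1) + 4*(0)*conj(1) + 4*(-6)*conj(1)]
      = (1/16)[(6) + (6) + (0) + (12) + (0) + (0) + (-24)] = 0/16 = 0
  <chi_rho, chi_2> = (1/16)[1*(6)*conj(1) + 1*(6)*conj(1) + 2*(0)*conj(1) + 2*(6)*conj(1) + 2*(0)*conj(1) + 4*(0)*conj(-1) + 4*(-6)*conj(-1)]
      = (1/16)[(6) + (6) + (0) + (12) + (0) + (0) + (24)] = 48/16 = 3
  <chi_rho, chi_3> = (1/16)[1*(6)*conj(1) + 1*(6)*conj(1) + 2*(0)*conj(-1) + 2*(6)*conj(1) + 2*(0)*conj(-1) + 4*(0)*conj(1) + 4*(-6)*conj(-1)]
      = (1/16)[(6) + (6) + (0) + (12) + (0) + (0) + (24)] = 48/16 = 3
  <chi_rho, chi_4> = (1/16)[1*(6)*conj(1) + 1*(6)*conj(1) + 2*(0)*conj(-1) + 2*(6)*conj(1) + 2*(0)*conj(-1) + 4*(0)*conj(-1) + 4*(-6)*conj(1)]
      = (1/16)[(6) + (6) + (0) + (12) + (0) + (0) + (-24)] = 0/16 = 0
  <chi_rho, chi_5> = (1/16)[1*(6)*conj(2) + 1*(6)*conj(-2) + 2*(0)*conj(sqrt(2)) + 2*(6)*conj(0) + 2*(0)*conj(-sqrt(2)) + 4*(0)*conj(0) + 4*(-6)*conj(0)]
      = (1/16)[(12) + (-12) + (0) + (0) + (0) + (0) + (0)] = 0/16 = 0
  <chi_rho, chi_6> = (1/16)[1*(6)*conj(2) + 1*(6)*conj(2) + 2*(0)*conj(0) + 2*(6)*conj(-2) + 2*(0)*conj(0) + 4*(0)*conj(0) + 4*(-6)*conj(0)]
      = (1/16)[(12) + (12) + (0) + (-24) + (0) + (0) + (0)] = 0/16 = 0
  <chi_rho, chi_7> = (1/16)[1*(6)*conj(2) + 1*(6)*conj(-2) + 2*(0)*conj(-sqrt(2)) + 2*(6)*conj(0) + 2*(0)*conj(sqrt(2)) + 4*(0)*conj(0) + 4*(-6)*conj(0)]
      = (1/16)[(12) + (-12) + (0) + (0) + (0) + (0) + (0)] = 0/16 = 0
Dimension check: dim(rho) = sum (mult * dim) = 0*1 + 3*1 + 3*1 + 0*1 + 0*2 + 0*2 + 0*2 = 6 = chi_rho(e) = 6.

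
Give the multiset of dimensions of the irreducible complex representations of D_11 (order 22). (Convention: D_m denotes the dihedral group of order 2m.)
Dimensions: 1, 1, 2, 2, 2, 2, 2

Derivation: There are 7 irreducibles (= number of conjugacy classes). Their dimensions d_i satisfy sum d_i^2 = |G| = 22: 1 + 1 + 4 + 4 + 4 + 4 + 4 = 22.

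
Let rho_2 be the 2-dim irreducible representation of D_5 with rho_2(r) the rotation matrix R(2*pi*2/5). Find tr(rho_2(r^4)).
chi_{rho_2}(r^4) = 2*cos(2*pi*2*4/5) = -sqrt(5)/2 - 1/2

Justification: rho_2(r^4) is rotation by angle 2*pi*2*4/5, whose trace is 2*cos(2*pi*2*4/5) = -sqrt(5)/2 - 1/2.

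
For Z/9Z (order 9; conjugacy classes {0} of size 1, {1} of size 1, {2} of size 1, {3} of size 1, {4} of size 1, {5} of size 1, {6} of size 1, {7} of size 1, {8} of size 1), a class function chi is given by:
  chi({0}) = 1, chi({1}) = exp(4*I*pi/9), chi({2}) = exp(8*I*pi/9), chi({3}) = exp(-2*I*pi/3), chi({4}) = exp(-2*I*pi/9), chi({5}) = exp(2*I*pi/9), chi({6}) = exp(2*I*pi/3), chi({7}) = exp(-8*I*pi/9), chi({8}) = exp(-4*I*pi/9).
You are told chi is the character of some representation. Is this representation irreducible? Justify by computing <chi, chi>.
Irreducible: <chi, chi> = 1.

<chi, chi> = (1/|G|) sum_C |C| * |chi(C)|^2 = (1/9)[1*|1|^2 + 1*|exp(4*I*pi/9)|^2 + 1*|exp(8*I*pi/9)|^2 + 1*|exp(-2*I*pi/3)|^2 + 1*|exp(-2*I*pi/9)|^2 + 1*|exp(2*I*pi/9)|^2 + 1*|exp(2*I*pi/3)|^2 + 1*|exp(-8*I*pi/9)|^2 + 1*|exp(-4*I*pi/9)|^2]
  = (1/9)[(1) + (1) + (1) + (1) + (1) + (1) + (1) + (1) + (1)] = 9/9 = 1.
(Exp terms are combined using exp(i*s)*conj(exp(i*t)) = exp(i*(s-t)), and sums of them are collapsed using the identity that for every m > 1 the m distinct m-th roots of unity sum to 0, e.g. 1 + exp(2*I*pi/3) + exp(-2*I*pi/3) = 0.)
A character is irreducible iff <chi, chi> = 1, so this representation is irreducible.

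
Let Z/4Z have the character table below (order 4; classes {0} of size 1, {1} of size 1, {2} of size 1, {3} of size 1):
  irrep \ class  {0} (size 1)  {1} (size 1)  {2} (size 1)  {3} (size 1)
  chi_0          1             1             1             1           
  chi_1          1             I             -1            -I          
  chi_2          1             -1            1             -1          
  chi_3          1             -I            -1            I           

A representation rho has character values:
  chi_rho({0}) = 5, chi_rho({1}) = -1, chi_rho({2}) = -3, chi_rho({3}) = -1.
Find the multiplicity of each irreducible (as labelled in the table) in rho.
Multiplicities: chi_0: 0, chi_1: 2, chi_2: 1, chi_3: 2.

Argument: Use <chi_rho, chi> = (1/|G|) sum_C |C| * chi_rho(C) * conj(chi(C)) with |G| = 4 for each irreducible chi in the table:
  <chi_rho, chi_0> = (1/4)[1*(5)*conj(1) + 1*(-1)*conj(1) + 1*(-3)*conj(1) + 1*(-1)*conj(1)]
      = (1/4)[(5) + (-1) + (-3) + (-1)] = 0/4 = 0
  <chi_rho, chi_1> = (1/4)[1*(5)*conj(1) + 1*(-1)*conj(I) + 1*(-3)*conj(-1) + 1*(-1)*conj(-I)]
      = (1/4)[(5) + (I) + (3) + (-I)] = 8/4 = 2
  <chi_rho, chi_2> = (1/4)[1*(5)*conj(1) + 1*(-1)*conj(-1) + 1*(-3)*conj(1) + 1*(-1)*conj(-1)]
      = (1/4)[(5) + (1) + (-3) + (1)] = 4/4 = 1
  <chi_rho, chi_3> = (1/4)[1*(5)*conj(1) + 1*(-1)*conj(-I) + 1*(-3)*conj(-1) + 1*(-1)*conj(I)]
      = (1/4)[(5) + (-I) + (3) + (I)] = 8/4 = 2
(Exp terms are combined using exp(i*s)*conj(exp(i*t)) = exp(i*(s-t)), and sums of them are collapsed using the identity that for every m > 1 the m distinct m-th roots of unity sum to 0, e.g. 1 + exp(2*I*pi/3) + exp(-2*I*pi/3) = 0.)
Dimension check: dim(rho) = sum (mult * dim) = 0*1 + 2*1 + 1*1 + 2*1 = 5 = chi_rho(e) = 5.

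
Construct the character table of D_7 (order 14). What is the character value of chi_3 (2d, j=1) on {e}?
Conjugacy classes: {e} of size 1, {r^1, r^6} of size 2, {r^2, r^5} of size 2, {r^3, r^4} of size 2, {s, sr, ..., sr^6} of size 7.
Character table:
  irrep \ class              {e} (size 1)  {r^1, r^6} (size 2)  {r^2, r^5} (size 2)  {r^3, r^4} (size 2)  {s, sr, ..., sr^6} (size 7)
  chi_1 (triv)               1             1                    1                    1                    1                          
  chi_2 (sign: r->1, s->-1)  1             1                    1                    1                    -1                         
  chi_3 (2d, j=1)            2             2*cos(2*pi/7)        -2*cos(3*pi/7)       -2*cos(pi/7)         0                          
  chi_4 (2d, j=2)            2             -2*cos(3*pi/7)       -2*cos(pi/7)         2*cos(2*pi/7)        0                          
  chi_5 (2d, j=3)            2             -2*cos(pi/7)         2*cos(2*pi/7)        -2*cos(3*pi/7)       0                          

Spot check: chi_3 (2d, j=1) on {e} = 2.

Derivation: D_7 has order 2*7 = 14 with 5 conjugacy classes, hence 5 irreducibles. Sum of squared dims 1 + 1 + 4 + 4 + 4 = 14 = |G|. Linear characters come from the abelianisation; the 2-dimensional irreps have character r^k -> 2*cos(2*pi*j*k/7), reflections -> 0.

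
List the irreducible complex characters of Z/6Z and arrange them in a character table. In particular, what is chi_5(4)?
Character table of Z/6Z (irreps indexed chi_0,...,chi_5 with chi_k(m) = zeta_6^(k*m), zeta_6 = exp(2*pi*i/6)):
  irrep \ class  {0} (size 1)  {1} (size 1)    {2} (size 1)    {3} (size 1)  {4} (size 1)    {5} (size 1)  
  chi_0          1             1               1               1             1               1             
  chi_1          1             exp(I*pi/3)     exp(2*I*pi/3)   -1            exp(-2*I*pi/3)  exp(-I*pi/3)  
  chi_2          1             exp(2*I*pi/3)   exp(-2*I*pi/3)  1             exp(2*I*pi/3)   exp(-2*I*pi/3)
  chi_3          1             -1              1               -1            1               -1            
  chi_4          1             exp(-2*I*pi/3)  exp(2*I*pi/3)   1             exp(-2*I*pi/3)  exp(2*I*pi/3) 
  chi_5          1             exp(-I*pi/3)    exp(-2*I*pi/3)  -1            exp(2*I*pi/3)   exp(I*pi/3)   

Spot check: chi_5(4) = zeta_6^(5*4) = zeta_6^20 = exp(2*I*pi/3).

Why: Z/6Z is abelian, so all 6 irreducible complex representations are 1-dimensional. They are given by chi_k(m) = zeta_6^(k*m) for k = 0,...,5. Row orthogonality: sum_m chi_k(m) conj(chi_l(m)) = 6 * [k = l].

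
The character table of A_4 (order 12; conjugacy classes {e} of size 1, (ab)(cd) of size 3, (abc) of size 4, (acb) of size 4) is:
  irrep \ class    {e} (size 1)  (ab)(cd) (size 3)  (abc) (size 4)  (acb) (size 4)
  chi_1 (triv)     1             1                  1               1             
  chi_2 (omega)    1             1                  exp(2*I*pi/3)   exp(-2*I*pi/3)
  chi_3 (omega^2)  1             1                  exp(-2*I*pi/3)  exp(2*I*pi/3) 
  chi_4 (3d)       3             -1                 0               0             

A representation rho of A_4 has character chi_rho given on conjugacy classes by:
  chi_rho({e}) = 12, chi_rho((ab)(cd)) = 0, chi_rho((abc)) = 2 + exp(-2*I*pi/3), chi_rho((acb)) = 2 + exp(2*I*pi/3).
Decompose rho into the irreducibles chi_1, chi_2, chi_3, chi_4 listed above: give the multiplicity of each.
Multiplicities: chi_1: 2, chi_2: 0, chi_3: 1, chi_4: 3.

Derivation: Use <chi_rho, chi> = (1/|G|) sum_C |C| * chi_rho(C) * conj(chi(C)) with |G| = 12 for each irreducible chi in the table:
  <chi_rho, chi_1> = (1/12)[1*(12)*conj(1) + 3*(0)*conj(1) + 4*(2 + exp(-2*I*pi/3))*conj(1) + 4*(2 + exp(2*I*pi/3))*conj(1)]
      = (1/12)[(12) + (0) + (8 + 4*exp(-2*I*pi/3)) + (8 + 4*exp(2*I*pi/3))] = 24/12 = 2
  <chi_rho, chi_2> = (1/12)[1*(12)*conj(1) + 3*(0)*conj(1) + 4*(2 + exp(-2*I*pi/3))*conj(exp(2*I*pi/3)) + 4*(2 + exp(2*I*pi/3))*conj(exp(-2*I*pi/3))]
      = (1/12)[(12) + (0) + (8*exp(-2*I*pi/3) + 4*exp(2*I*pi/3)) + (4*exp(-2*I*pi/3) + 8*exp(2*I*pi/3))] = 0/12 = 0
  <chi_rho, chi_3> = (1/12)[1*(12)*conj(1) + 3*(0)*conj(1) + 4*(2 + exp(-2*I*pi/3))*conj(exp(-2*I*pi/3)) + 4*(2 + exp(2*I*pi/3))*conj(exp(2*I*pi/3))]
      = (1/12)[(12) + (0) + (4 + 8*exp(2*I*pi/3)) + (4 + 8*exp(-2*I*pi/3))] = 12/12 = 1
  <chi_rho, chi_4> = (1/12)[1*(12)*conj(3) + 3*(0)*conj(-1) + 4*(2 + exp(-2*I*pi/3))*conj(0) + 4*(2 + exp(2*I*pi/3))*conj(0)]
      = (1/12)[(36) + (0) + (0) + (0)] = 36/12 = 3
(Exp terms are combined using exp(i*s)*conj(exp(i*t)) = exp(i*(s-t)), and sums of them are collapsed using the identity that for every m > 1 the m distinct m-th roots of unity sum to 0, e.g. 1 + exp(2*I*pi/3) + exp(-2*I*pi/3) = 0.)
Dimension check: dim(rho) = sum (mult * dim) = 2*1 + 0*1 + 1*1 + 3*3 = 12 = chi_rho(e) = 12.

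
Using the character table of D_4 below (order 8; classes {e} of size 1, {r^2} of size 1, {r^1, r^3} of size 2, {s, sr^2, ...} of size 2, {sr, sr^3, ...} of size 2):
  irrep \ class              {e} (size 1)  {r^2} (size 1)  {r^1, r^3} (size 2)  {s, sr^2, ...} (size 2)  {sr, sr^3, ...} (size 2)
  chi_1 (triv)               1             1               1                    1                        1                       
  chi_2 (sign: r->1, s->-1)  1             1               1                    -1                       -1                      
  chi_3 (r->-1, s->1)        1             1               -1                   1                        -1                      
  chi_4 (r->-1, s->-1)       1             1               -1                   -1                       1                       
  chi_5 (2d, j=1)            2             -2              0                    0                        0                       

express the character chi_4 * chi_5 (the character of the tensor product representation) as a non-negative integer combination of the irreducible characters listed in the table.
chi_4 tensor chi_5 = chi_5 (all other irreducibles have multiplicity 0).

Why: The character of a tensor product is the pointwise product (chi_4 * chi_5)(C) = chi_4(C) * chi_5(C):
  {e}: (1)*(2), {r^2}: (1)*(-2), {r^1, r^3}: (-1)*(0), {s, sr^2, ...}: (-1)*(0), {sr, sr^3, ...}: (1)*(0)
so (chi_4 * chi_5) takes values
  {e} -> 2, {r^2} -> -2, {r^1, r^3} -> 0, {s, sr^2, ...} -> 0, {sr, sr^3, ...} -> 0.
Now take the inner product of this character with each irreducible chi from the table, <chi_4*chi_5, chi> = (1/8) sum_C |C| (chi_4*chi_5)(C) conj(chi(C)):
  <chi_4*chi_5, chi_1> = (1/8)[1*(2)*conj(1) + 1*(-2)*conj(1) + 2*(0)*conj(1) + 2*(0)*conj(1) + 2*(0)*conj(1)]
      = (1/8)[(2) + (-2) + (0) + (0) + (0)] = 0/8 = 0
  <chi_4*chi_5, chi_2> = (1/8)[1*(2)*conj(1) + 1*(-2)*conj(1) + 2*(0)*conj(1) + 2*(0)*conj(-1) + 2*(0)*conj(-1)]
      = (1/8)[(2) + (-2) + (0) + (0) + (0)] = 0/8 = 0
  <chi_4*chi_5, chi_3> = (1/8)[1*(2)*conj(1) + 1*(-2)*conj(1) + 2*(0)*conj(-1) + 2*(0)*conj(1) + 2*(0)*conj(-1)]
      = (1/8)[(2) + (-2) + (0) + (0) + (0)] = 0/8 = 0
  <chi_4*chi_5, chi_4> = (1/8)[1*(2)*conj(1) + 1*(-2)*conj(1) + 2*(0)*conj(-1) + 2*(0)*conj(-1) + 2*(0)*conj(1)]
      = (1/8)[(2) + (-2) + (0) + (0) + (0)] = 0/8 = 0
  <chi_4*chi_5, chi_5> = (1/8)[1*(2)*conj(2) + 1*(-2)*conj(-2) + 2*(0)*conj(0) + 2*(0)*conj(0) + 2*(0)*conj(0)]
      = (1/8)[(4) + (4) + (0) + (0) + (0)] = 8/8 = 1
Hence the multiplicities are chi_5: 1. Dimension check: dim(chi_4)*dim(chi_5) = 1*2 = 2 and sum (mult * dim) = 1*2 = 2.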